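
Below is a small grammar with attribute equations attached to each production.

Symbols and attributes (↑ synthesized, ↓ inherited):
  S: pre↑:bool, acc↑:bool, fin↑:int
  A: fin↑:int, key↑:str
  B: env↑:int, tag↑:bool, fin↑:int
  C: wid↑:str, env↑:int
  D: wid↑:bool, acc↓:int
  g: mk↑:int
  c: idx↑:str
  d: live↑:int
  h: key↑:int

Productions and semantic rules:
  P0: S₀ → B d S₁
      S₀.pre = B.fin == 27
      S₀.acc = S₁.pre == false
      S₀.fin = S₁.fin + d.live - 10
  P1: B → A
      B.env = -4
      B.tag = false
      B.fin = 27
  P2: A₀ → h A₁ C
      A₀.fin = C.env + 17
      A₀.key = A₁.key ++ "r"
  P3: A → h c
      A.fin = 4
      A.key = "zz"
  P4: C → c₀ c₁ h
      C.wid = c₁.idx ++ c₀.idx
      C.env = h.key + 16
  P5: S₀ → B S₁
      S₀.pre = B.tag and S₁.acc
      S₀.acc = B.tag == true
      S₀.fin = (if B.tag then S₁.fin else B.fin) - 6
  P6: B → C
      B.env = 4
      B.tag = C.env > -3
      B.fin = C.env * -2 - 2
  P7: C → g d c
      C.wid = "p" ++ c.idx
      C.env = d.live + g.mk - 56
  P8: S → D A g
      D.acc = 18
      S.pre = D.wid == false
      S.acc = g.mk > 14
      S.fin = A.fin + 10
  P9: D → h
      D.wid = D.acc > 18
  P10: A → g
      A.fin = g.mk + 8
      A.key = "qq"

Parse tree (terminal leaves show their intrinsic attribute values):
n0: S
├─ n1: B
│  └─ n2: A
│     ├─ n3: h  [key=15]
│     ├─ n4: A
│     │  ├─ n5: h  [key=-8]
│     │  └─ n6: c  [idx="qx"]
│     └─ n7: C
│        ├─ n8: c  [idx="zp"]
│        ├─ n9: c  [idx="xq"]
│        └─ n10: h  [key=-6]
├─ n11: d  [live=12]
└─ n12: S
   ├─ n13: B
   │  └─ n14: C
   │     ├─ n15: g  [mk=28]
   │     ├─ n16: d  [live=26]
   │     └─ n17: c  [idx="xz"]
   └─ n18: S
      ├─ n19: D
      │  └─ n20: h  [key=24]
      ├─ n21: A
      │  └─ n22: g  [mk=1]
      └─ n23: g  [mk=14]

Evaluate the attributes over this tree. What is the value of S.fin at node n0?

15

1. n3.key = 15  [terminal]
2. n5.key = -8  [terminal]
3. n6.idx = "qx"  [terminal]
4. n4.fin = 4  [4]
5. n4.key = "zz"  ["zz"]
6. n8.idx = "zp"  [terminal]
7. n9.idx = "xq"  [terminal]
8. n10.key = -6  [terminal]
9. n7.wid = "xqzp"  [c₁.idx ++ c₀.idx]
10. n7.env = 10  [h.key + 16]
11. n2.fin = 27  [C.env + 17]
12. n2.key = "zzr"  [A₁.key ++ "r"]
13. n1.env = -4  [-4]
14. n1.tag = false  [false]
15. n1.fin = 27  [27]
16. n11.live = 12  [terminal]
17. n15.mk = 28  [terminal]
18. n16.live = 26  [terminal]
19. n17.idx = "xz"  [terminal]
20. n14.wid = "pxz"  ["p" ++ c.idx]
21. n14.env = -2  [d.live + g.mk - 56]
22. n13.env = 4  [4]
23. n13.tag = true  [C.env > -3]
24. n13.fin = 2  [C.env * -2 - 2]
25. n19.acc = 18  [18]
26. n20.key = 24  [terminal]
27. n19.wid = false  [D.acc > 18]
28. n22.mk = 1  [terminal]
29. n21.fin = 9  [g.mk + 8]
30. n21.key = "qq"  ["qq"]
31. n23.mk = 14  [terminal]
32. n18.pre = true  [D.wid == false]
33. n18.acc = false  [g.mk > 14]
34. n18.fin = 19  [A.fin + 10]
35. n12.pre = false  [B.tag and S₁.acc]
36. n12.acc = true  [B.tag == true]
37. n12.fin = 13  [(if B.tag then S₁.fin else B.fin) - 6]
38. n0.pre = true  [B.fin == 27]
39. n0.acc = true  [S₁.pre == false]
40. n0.fin = 15  [S₁.fin + d.live - 10]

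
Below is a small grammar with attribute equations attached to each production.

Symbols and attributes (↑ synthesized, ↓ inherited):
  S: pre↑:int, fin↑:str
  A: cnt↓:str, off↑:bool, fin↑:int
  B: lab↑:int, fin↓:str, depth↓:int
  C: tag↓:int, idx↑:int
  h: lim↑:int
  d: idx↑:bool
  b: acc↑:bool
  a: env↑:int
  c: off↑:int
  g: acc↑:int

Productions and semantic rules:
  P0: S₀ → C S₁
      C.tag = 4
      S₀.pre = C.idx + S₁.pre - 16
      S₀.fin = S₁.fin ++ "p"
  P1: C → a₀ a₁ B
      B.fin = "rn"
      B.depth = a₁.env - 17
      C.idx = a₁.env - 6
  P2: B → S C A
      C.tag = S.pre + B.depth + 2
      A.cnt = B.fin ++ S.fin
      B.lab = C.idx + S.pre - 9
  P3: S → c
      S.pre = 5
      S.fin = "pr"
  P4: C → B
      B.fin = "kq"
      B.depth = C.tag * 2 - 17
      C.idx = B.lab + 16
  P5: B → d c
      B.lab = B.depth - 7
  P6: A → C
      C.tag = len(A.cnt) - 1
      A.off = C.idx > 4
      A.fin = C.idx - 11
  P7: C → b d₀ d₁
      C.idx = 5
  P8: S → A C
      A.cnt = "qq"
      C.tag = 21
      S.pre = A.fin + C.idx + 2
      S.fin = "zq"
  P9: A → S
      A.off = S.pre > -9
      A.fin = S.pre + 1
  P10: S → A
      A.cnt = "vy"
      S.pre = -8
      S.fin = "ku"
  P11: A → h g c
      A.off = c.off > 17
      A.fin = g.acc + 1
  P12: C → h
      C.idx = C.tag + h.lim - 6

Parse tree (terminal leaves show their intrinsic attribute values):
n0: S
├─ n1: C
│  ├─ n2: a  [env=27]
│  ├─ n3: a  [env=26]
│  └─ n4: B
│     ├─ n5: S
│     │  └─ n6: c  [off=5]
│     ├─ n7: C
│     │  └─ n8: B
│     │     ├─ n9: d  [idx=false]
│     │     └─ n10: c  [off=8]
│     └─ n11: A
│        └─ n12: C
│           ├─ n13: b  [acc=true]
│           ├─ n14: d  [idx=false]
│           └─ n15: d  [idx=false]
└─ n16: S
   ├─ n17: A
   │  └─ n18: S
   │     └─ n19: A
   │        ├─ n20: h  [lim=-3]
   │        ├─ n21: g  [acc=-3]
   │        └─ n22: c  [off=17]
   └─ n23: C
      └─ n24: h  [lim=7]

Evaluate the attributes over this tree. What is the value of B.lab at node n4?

20

1. n1.tag = 4  [4]
2. n2.env = 27  [terminal]
3. n3.env = 26  [terminal]
4. n4.fin = "rn"  ["rn"]
5. n4.depth = 9  [a₁.env - 17]
6. n6.off = 5  [terminal]
7. n5.pre = 5  [5]
8. n5.fin = "pr"  ["pr"]
9. n7.tag = 16  [S.pre + B.depth + 2]
10. n8.fin = "kq"  ["kq"]
11. n8.depth = 15  [C.tag * 2 - 17]
12. n9.idx = false  [terminal]
13. n10.off = 8  [terminal]
14. n8.lab = 8  [B.depth - 7]
15. n7.idx = 24  [B.lab + 16]
16. n11.cnt = "rnpr"  [B.fin ++ S.fin]
17. n12.tag = 3  [len(A.cnt) - 1]
18. n13.acc = true  [terminal]
19. n14.idx = false  [terminal]
20. n15.idx = false  [terminal]
21. n12.idx = 5  [5]
22. n11.off = true  [C.idx > 4]
23. n11.fin = -6  [C.idx - 11]
24. n4.lab = 20  [C.idx + S.pre - 9]
25. n1.idx = 20  [a₁.env - 6]
26. n17.cnt = "qq"  ["qq"]
27. n19.cnt = "vy"  ["vy"]
28. n20.lim = -3  [terminal]
29. n21.acc = -3  [terminal]
30. n22.off = 17  [terminal]
31. n19.off = false  [c.off > 17]
32. n19.fin = -2  [g.acc + 1]
33. n18.pre = -8  [-8]
34. n18.fin = "ku"  ["ku"]
35. n17.off = true  [S.pre > -9]
36. n17.fin = -7  [S.pre + 1]
37. n23.tag = 21  [21]
38. n24.lim = 7  [terminal]
39. n23.idx = 22  [C.tag + h.lim - 6]
40. n16.pre = 17  [A.fin + C.idx + 2]
41. n16.fin = "zq"  ["zq"]
42. n0.pre = 21  [C.idx + S₁.pre - 16]
43. n0.fin = "zqp"  [S₁.fin ++ "p"]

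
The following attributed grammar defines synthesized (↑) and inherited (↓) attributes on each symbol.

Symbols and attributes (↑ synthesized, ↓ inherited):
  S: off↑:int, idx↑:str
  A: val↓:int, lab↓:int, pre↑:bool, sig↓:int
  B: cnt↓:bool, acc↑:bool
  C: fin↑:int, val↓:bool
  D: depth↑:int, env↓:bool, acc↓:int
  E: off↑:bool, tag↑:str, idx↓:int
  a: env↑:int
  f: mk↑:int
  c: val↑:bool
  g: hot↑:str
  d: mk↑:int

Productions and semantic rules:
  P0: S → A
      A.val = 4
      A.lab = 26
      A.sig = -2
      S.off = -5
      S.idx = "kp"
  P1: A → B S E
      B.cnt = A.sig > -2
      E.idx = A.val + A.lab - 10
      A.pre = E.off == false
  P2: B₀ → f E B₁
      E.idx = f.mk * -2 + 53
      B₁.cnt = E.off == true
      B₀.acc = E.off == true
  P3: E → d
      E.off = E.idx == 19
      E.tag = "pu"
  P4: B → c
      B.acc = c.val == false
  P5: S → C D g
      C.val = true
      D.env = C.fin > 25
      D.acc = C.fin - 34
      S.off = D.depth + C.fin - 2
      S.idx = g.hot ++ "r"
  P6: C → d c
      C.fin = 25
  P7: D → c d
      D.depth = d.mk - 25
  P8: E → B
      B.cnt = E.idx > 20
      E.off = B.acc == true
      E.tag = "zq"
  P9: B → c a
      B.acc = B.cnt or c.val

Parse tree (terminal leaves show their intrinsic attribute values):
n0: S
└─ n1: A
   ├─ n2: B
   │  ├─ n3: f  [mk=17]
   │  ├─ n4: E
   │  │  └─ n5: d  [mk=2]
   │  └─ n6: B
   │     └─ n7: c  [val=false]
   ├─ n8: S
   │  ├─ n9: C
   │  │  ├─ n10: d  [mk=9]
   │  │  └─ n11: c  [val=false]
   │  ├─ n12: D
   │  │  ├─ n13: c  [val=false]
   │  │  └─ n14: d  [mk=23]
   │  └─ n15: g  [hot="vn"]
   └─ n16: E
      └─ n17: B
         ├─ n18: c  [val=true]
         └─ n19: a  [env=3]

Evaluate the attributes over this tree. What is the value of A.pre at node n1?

1. n1.val = 4  [4]
2. n1.lab = 26  [26]
3. n1.sig = -2  [-2]
4. n2.cnt = false  [A.sig > -2]
5. n3.mk = 17  [terminal]
6. n4.idx = 19  [f.mk * -2 + 53]
7. n5.mk = 2  [terminal]
8. n4.off = true  [E.idx == 19]
9. n4.tag = "pu"  ["pu"]
10. n6.cnt = true  [E.off == true]
11. n7.val = false  [terminal]
12. n6.acc = true  [c.val == false]
13. n2.acc = true  [E.off == true]
14. n9.val = true  [true]
15. n10.mk = 9  [terminal]
16. n11.val = false  [terminal]
17. n9.fin = 25  [25]
18. n12.env = false  [C.fin > 25]
19. n12.acc = -9  [C.fin - 34]
20. n13.val = false  [terminal]
21. n14.mk = 23  [terminal]
22. n12.depth = -2  [d.mk - 25]
23. n15.hot = "vn"  [terminal]
24. n8.off = 21  [D.depth + C.fin - 2]
25. n8.idx = "vnr"  [g.hot ++ "r"]
26. n16.idx = 20  [A.val + A.lab - 10]
27. n17.cnt = false  [E.idx > 20]
28. n18.val = true  [terminal]
29. n19.env = 3  [terminal]
30. n17.acc = true  [B.cnt or c.val]
31. n16.off = true  [B.acc == true]
32. n16.tag = "zq"  ["zq"]
33. n1.pre = false  [E.off == false]
34. n0.off = -5  [-5]
35. n0.idx = "kp"  ["kp"]

false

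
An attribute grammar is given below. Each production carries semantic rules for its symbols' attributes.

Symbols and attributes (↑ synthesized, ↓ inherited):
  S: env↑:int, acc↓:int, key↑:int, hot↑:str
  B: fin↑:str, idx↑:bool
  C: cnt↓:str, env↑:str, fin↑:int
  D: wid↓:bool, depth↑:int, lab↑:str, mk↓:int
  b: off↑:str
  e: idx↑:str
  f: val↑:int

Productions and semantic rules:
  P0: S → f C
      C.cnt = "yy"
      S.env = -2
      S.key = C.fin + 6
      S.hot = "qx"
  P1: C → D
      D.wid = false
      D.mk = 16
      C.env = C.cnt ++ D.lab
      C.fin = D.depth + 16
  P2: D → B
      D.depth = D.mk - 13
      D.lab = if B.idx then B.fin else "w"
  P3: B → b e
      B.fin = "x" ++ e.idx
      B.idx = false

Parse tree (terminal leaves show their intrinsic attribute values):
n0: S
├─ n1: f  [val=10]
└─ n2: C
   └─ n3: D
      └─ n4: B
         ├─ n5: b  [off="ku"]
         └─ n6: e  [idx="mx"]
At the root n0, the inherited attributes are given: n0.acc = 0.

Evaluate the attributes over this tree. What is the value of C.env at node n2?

"yyw"

1. n0.acc = 0  [given at root]
2. n1.val = 10  [terminal]
3. n2.cnt = "yy"  ["yy"]
4. n3.wid = false  [false]
5. n3.mk = 16  [16]
6. n5.off = "ku"  [terminal]
7. n6.idx = "mx"  [terminal]
8. n4.fin = "xmx"  ["x" ++ e.idx]
9. n4.idx = false  [false]
10. n3.depth = 3  [D.mk - 13]
11. n3.lab = "w"  [if B.idx then B.fin else "w"]
12. n2.env = "yyw"  [C.cnt ++ D.lab]
13. n2.fin = 19  [D.depth + 16]
14. n0.env = -2  [-2]
15. n0.key = 25  [C.fin + 6]
16. n0.hot = "qx"  ["qx"]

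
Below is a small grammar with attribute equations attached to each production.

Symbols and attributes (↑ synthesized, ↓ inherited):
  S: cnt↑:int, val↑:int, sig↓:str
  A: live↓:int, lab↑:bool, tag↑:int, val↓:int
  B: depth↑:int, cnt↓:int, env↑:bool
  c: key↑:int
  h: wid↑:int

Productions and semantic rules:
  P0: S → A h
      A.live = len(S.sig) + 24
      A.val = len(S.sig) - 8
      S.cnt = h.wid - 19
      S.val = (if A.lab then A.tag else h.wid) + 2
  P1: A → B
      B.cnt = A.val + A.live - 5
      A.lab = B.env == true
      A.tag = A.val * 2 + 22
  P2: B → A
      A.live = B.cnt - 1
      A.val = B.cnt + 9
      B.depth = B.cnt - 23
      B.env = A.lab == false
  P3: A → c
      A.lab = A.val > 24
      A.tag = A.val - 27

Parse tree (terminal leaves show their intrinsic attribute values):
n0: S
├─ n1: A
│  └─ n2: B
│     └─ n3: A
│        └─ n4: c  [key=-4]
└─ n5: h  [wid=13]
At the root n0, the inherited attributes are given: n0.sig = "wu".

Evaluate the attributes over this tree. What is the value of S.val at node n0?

12

1. n0.sig = "wu"  [given at root]
2. n1.live = 26  [len(S.sig) + 24]
3. n1.val = -6  [len(S.sig) - 8]
4. n2.cnt = 15  [A.val + A.live - 5]
5. n3.live = 14  [B.cnt - 1]
6. n3.val = 24  [B.cnt + 9]
7. n4.key = -4  [terminal]
8. n3.lab = false  [A.val > 24]
9. n3.tag = -3  [A.val - 27]
10. n2.depth = -8  [B.cnt - 23]
11. n2.env = true  [A.lab == false]
12. n1.lab = true  [B.env == true]
13. n1.tag = 10  [A.val * 2 + 22]
14. n5.wid = 13  [terminal]
15. n0.cnt = -6  [h.wid - 19]
16. n0.val = 12  [(if A.lab then A.tag else h.wid) + 2]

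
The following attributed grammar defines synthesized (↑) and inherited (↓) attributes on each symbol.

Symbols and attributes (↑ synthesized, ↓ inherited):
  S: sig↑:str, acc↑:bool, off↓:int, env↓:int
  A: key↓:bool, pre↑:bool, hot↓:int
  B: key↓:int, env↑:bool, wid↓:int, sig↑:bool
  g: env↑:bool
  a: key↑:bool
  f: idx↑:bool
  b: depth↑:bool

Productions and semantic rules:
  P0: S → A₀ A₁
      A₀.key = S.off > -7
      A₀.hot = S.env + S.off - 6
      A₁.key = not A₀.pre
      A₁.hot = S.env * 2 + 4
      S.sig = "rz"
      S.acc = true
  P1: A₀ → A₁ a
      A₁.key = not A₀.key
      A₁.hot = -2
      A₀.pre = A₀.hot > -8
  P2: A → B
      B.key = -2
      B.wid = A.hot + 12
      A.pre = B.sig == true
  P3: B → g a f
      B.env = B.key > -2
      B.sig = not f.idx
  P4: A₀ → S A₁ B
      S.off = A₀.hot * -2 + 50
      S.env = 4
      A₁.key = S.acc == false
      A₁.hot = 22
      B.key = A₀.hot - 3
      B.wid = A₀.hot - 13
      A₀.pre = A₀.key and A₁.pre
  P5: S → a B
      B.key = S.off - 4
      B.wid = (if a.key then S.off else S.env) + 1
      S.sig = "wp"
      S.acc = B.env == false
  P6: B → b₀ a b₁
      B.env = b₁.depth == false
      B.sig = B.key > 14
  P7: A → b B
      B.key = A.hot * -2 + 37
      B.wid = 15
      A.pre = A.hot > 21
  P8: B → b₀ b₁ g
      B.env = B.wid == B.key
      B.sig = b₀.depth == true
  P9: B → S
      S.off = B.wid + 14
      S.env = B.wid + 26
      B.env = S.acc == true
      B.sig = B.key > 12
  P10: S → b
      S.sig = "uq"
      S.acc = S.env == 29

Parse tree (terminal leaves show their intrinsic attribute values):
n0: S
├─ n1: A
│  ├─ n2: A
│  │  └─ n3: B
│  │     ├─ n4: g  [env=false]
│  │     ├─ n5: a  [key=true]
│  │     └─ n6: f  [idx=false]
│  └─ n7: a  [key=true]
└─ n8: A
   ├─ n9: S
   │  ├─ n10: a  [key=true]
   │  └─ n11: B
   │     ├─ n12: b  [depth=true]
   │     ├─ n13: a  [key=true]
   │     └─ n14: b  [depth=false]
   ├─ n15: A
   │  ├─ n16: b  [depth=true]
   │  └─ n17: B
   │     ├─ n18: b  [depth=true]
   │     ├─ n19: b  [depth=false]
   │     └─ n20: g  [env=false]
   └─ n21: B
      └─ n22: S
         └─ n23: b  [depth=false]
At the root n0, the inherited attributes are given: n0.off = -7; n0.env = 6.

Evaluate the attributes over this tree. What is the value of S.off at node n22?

1. n0.off = -7  [given at root]
2. n0.env = 6  [given at root]
3. n1.key = false  [S.off > -7]
4. n1.hot = -7  [S.env + S.off - 6]
5. n2.key = true  [not A₀.key]
6. n2.hot = -2  [-2]
7. n3.key = -2  [-2]
8. n3.wid = 10  [A.hot + 12]
9. n4.env = false  [terminal]
10. n5.key = true  [terminal]
11. n6.idx = false  [terminal]
12. n3.env = false  [B.key > -2]
13. n3.sig = true  [not f.idx]
14. n2.pre = true  [B.sig == true]
15. n7.key = true  [terminal]
16. n1.pre = true  [A₀.hot > -8]
17. n8.key = false  [not A₀.pre]
18. n8.hot = 16  [S.env * 2 + 4]
19. n9.off = 18  [A₀.hot * -2 + 50]
20. n9.env = 4  [4]
21. n10.key = true  [terminal]
22. n11.key = 14  [S.off - 4]
23. n11.wid = 19  [(if a.key then S.off else S.env) + 1]
24. n12.depth = true  [terminal]
25. n13.key = true  [terminal]
26. n14.depth = false  [terminal]
27. n11.env = true  [b₁.depth == false]
28. n11.sig = false  [B.key > 14]
29. n9.sig = "wp"  ["wp"]
30. n9.acc = false  [B.env == false]
31. n15.key = true  [S.acc == false]
32. n15.hot = 22  [22]
33. n16.depth = true  [terminal]
34. n17.key = -7  [A.hot * -2 + 37]
35. n17.wid = 15  [15]
36. n18.depth = true  [terminal]
37. n19.depth = false  [terminal]
38. n20.env = false  [terminal]
39. n17.env = false  [B.wid == B.key]
40. n17.sig = true  [b₀.depth == true]
41. n15.pre = true  [A.hot > 21]
42. n21.key = 13  [A₀.hot - 3]
43. n21.wid = 3  [A₀.hot - 13]
44. n22.off = 17  [B.wid + 14]
45. n22.env = 29  [B.wid + 26]
46. n23.depth = false  [terminal]
47. n22.sig = "uq"  ["uq"]
48. n22.acc = true  [S.env == 29]
49. n21.env = true  [S.acc == true]
50. n21.sig = true  [B.key > 12]
51. n8.pre = false  [A₀.key and A₁.pre]
52. n0.sig = "rz"  ["rz"]
53. n0.acc = true  [true]

17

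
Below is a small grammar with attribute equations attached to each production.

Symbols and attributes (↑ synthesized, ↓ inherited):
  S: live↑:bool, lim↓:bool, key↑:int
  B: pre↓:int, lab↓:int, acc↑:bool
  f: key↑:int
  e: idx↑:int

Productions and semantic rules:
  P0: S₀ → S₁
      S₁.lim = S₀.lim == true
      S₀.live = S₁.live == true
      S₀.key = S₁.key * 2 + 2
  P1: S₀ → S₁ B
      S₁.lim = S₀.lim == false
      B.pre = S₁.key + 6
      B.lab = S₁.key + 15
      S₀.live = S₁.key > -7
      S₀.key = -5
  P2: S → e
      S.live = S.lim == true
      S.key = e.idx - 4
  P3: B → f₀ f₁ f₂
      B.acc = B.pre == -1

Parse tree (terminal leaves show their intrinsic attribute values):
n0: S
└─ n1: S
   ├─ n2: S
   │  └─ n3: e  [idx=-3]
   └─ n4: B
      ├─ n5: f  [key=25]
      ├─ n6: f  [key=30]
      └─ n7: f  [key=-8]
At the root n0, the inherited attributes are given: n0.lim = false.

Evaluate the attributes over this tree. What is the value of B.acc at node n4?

true

1. n0.lim = false  [given at root]
2. n1.lim = false  [S₀.lim == true]
3. n2.lim = true  [S₀.lim == false]
4. n3.idx = -3  [terminal]
5. n2.live = true  [S.lim == true]
6. n2.key = -7  [e.idx - 4]
7. n4.pre = -1  [S₁.key + 6]
8. n4.lab = 8  [S₁.key + 15]
9. n5.key = 25  [terminal]
10. n6.key = 30  [terminal]
11. n7.key = -8  [terminal]
12. n4.acc = true  [B.pre == -1]
13. n1.live = false  [S₁.key > -7]
14. n1.key = -5  [-5]
15. n0.live = false  [S₁.live == true]
16. n0.key = -8  [S₁.key * 2 + 2]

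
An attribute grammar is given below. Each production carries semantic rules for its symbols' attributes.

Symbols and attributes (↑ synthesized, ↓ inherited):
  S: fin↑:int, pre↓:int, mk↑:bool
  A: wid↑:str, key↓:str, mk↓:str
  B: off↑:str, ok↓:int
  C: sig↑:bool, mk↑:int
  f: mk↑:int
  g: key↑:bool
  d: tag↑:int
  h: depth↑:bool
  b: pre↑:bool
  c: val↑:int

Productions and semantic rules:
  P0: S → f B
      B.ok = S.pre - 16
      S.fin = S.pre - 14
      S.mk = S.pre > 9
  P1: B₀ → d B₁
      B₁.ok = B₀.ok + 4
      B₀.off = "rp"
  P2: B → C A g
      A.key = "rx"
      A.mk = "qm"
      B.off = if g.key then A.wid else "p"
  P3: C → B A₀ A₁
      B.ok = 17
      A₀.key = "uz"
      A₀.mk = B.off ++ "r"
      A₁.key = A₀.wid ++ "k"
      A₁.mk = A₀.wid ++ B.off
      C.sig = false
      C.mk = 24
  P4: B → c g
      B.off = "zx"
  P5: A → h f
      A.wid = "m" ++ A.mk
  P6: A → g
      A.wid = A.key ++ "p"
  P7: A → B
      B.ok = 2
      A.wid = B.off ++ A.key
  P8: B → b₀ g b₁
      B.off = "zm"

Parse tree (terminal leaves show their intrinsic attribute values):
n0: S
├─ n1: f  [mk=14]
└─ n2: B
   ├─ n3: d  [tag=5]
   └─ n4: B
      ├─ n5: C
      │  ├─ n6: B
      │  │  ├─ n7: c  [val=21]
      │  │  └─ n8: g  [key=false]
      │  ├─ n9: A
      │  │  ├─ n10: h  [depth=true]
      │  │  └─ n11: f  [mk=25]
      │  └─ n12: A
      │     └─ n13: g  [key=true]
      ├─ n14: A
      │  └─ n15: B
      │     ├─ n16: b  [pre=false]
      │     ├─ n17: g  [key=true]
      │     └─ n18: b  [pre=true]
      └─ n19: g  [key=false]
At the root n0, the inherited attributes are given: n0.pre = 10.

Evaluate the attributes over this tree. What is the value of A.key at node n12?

1. n0.pre = 10  [given at root]
2. n1.mk = 14  [terminal]
3. n2.ok = -6  [S.pre - 16]
4. n3.tag = 5  [terminal]
5. n4.ok = -2  [B₀.ok + 4]
6. n6.ok = 17  [17]
7. n7.val = 21  [terminal]
8. n8.key = false  [terminal]
9. n6.off = "zx"  ["zx"]
10. n9.key = "uz"  ["uz"]
11. n9.mk = "zxr"  [B.off ++ "r"]
12. n10.depth = true  [terminal]
13. n11.mk = 25  [terminal]
14. n9.wid = "mzxr"  ["m" ++ A.mk]
15. n12.key = "mzxrk"  [A₀.wid ++ "k"]
16. n12.mk = "mzxrzx"  [A₀.wid ++ B.off]
17. n13.key = true  [terminal]
18. n12.wid = "mzxrkp"  [A.key ++ "p"]
19. n5.sig = false  [false]
20. n5.mk = 24  [24]
21. n14.key = "rx"  ["rx"]
22. n14.mk = "qm"  ["qm"]
23. n15.ok = 2  [2]
24. n16.pre = false  [terminal]
25. n17.key = true  [terminal]
26. n18.pre = true  [terminal]
27. n15.off = "zm"  ["zm"]
28. n14.wid = "zmrx"  [B.off ++ A.key]
29. n19.key = false  [terminal]
30. n4.off = "p"  [if g.key then A.wid else "p"]
31. n2.off = "rp"  ["rp"]
32. n0.fin = -4  [S.pre - 14]
33. n0.mk = true  [S.pre > 9]

"mzxrk"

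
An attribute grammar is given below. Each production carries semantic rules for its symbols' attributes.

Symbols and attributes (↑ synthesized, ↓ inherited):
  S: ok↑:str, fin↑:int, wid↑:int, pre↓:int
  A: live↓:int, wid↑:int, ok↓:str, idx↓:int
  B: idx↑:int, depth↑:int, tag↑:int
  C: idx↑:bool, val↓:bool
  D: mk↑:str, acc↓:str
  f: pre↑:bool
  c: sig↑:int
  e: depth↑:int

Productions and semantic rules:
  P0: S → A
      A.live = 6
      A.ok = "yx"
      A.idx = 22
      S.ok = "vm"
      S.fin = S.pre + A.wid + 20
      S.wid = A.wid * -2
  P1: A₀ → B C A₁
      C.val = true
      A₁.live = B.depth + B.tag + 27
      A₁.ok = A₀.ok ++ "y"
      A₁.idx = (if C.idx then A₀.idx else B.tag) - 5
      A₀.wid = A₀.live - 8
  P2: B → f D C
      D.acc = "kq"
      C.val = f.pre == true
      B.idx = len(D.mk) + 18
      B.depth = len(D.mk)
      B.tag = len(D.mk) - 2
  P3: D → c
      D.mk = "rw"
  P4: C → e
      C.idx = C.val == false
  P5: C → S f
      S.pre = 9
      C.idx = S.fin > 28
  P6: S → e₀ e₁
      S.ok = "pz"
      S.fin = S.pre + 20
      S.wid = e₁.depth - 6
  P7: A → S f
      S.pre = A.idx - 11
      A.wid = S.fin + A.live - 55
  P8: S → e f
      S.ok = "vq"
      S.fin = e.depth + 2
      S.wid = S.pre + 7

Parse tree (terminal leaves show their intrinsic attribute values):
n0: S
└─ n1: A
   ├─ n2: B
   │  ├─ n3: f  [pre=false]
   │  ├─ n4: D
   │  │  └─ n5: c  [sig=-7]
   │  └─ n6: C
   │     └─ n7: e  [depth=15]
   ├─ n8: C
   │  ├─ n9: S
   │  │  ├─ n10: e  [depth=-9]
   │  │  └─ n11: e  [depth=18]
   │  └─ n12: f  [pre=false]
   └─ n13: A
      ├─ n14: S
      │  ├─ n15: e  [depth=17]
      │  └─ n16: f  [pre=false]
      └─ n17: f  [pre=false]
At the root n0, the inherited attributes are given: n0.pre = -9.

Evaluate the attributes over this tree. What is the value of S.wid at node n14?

13

1. n0.pre = -9  [given at root]
2. n1.live = 6  [6]
3. n1.ok = "yx"  ["yx"]
4. n1.idx = 22  [22]
5. n3.pre = false  [terminal]
6. n4.acc = "kq"  ["kq"]
7. n5.sig = -7  [terminal]
8. n4.mk = "rw"  ["rw"]
9. n6.val = false  [f.pre == true]
10. n7.depth = 15  [terminal]
11. n6.idx = true  [C.val == false]
12. n2.idx = 20  [len(D.mk) + 18]
13. n2.depth = 2  [len(D.mk)]
14. n2.tag = 0  [len(D.mk) - 2]
15. n8.val = true  [true]
16. n9.pre = 9  [9]
17. n10.depth = -9  [terminal]
18. n11.depth = 18  [terminal]
19. n9.ok = "pz"  ["pz"]
20. n9.fin = 29  [S.pre + 20]
21. n9.wid = 12  [e₁.depth - 6]
22. n12.pre = false  [terminal]
23. n8.idx = true  [S.fin > 28]
24. n13.live = 29  [B.depth + B.tag + 27]
25. n13.ok = "yxy"  [A₀.ok ++ "y"]
26. n13.idx = 17  [(if C.idx then A₀.idx else B.tag) - 5]
27. n14.pre = 6  [A.idx - 11]
28. n15.depth = 17  [terminal]
29. n16.pre = false  [terminal]
30. n14.ok = "vq"  ["vq"]
31. n14.fin = 19  [e.depth + 2]
32. n14.wid = 13  [S.pre + 7]
33. n17.pre = false  [terminal]
34. n13.wid = -7  [S.fin + A.live - 55]
35. n1.wid = -2  [A₀.live - 8]
36. n0.ok = "vm"  ["vm"]
37. n0.fin = 9  [S.pre + A.wid + 20]
38. n0.wid = 4  [A.wid * -2]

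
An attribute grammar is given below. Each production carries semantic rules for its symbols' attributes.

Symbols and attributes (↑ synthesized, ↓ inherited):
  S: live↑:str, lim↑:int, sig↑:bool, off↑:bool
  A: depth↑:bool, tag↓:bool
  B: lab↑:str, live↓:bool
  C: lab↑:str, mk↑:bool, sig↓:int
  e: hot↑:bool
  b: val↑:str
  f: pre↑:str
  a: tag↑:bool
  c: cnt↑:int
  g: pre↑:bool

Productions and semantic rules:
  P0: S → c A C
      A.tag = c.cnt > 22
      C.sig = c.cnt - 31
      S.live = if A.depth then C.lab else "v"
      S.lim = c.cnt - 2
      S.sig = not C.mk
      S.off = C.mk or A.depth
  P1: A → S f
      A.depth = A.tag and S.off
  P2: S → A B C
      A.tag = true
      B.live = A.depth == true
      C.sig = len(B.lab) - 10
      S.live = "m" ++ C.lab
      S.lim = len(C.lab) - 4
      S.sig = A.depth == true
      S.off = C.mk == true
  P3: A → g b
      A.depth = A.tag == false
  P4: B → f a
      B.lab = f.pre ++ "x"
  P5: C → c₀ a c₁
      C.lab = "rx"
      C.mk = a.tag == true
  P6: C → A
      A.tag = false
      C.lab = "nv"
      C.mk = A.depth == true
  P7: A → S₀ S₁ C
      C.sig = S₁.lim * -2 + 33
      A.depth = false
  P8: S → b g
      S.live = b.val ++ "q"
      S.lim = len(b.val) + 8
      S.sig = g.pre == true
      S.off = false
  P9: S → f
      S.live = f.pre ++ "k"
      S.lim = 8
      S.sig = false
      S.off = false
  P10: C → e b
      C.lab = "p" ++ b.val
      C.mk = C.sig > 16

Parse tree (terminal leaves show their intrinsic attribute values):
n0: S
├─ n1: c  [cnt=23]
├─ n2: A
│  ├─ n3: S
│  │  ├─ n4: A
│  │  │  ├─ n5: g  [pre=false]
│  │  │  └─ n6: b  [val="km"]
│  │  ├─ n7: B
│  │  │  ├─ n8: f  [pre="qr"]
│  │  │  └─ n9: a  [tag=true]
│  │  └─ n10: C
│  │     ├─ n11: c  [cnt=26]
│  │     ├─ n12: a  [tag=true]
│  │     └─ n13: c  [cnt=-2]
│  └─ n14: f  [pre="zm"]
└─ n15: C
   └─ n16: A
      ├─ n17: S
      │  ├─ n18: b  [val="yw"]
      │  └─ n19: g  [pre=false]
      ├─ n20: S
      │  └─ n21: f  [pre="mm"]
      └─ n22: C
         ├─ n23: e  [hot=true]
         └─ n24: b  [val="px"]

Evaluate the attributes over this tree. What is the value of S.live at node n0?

1. n1.cnt = 23  [terminal]
2. n2.tag = true  [c.cnt > 22]
3. n4.tag = true  [true]
4. n5.pre = false  [terminal]
5. n6.val = "km"  [terminal]
6. n4.depth = false  [A.tag == false]
7. n7.live = false  [A.depth == true]
8. n8.pre = "qr"  [terminal]
9. n9.tag = true  [terminal]
10. n7.lab = "qrx"  [f.pre ++ "x"]
11. n10.sig = -7  [len(B.lab) - 10]
12. n11.cnt = 26  [terminal]
13. n12.tag = true  [terminal]
14. n13.cnt = -2  [terminal]
15. n10.lab = "rx"  ["rx"]
16. n10.mk = true  [a.tag == true]
17. n3.live = "mrx"  ["m" ++ C.lab]
18. n3.lim = -2  [len(C.lab) - 4]
19. n3.sig = false  [A.depth == true]
20. n3.off = true  [C.mk == true]
21. n14.pre = "zm"  [terminal]
22. n2.depth = true  [A.tag and S.off]
23. n15.sig = -8  [c.cnt - 31]
24. n16.tag = false  [false]
25. n18.val = "yw"  [terminal]
26. n19.pre = false  [terminal]
27. n17.live = "ywq"  [b.val ++ "q"]
28. n17.lim = 10  [len(b.val) + 8]
29. n17.sig = false  [g.pre == true]
30. n17.off = false  [false]
31. n21.pre = "mm"  [terminal]
32. n20.live = "mmk"  [f.pre ++ "k"]
33. n20.lim = 8  [8]
34. n20.sig = false  [false]
35. n20.off = false  [false]
36. n22.sig = 17  [S₁.lim * -2 + 33]
37. n23.hot = true  [terminal]
38. n24.val = "px"  [terminal]
39. n22.lab = "ppx"  ["p" ++ b.val]
40. n22.mk = true  [C.sig > 16]
41. n16.depth = false  [false]
42. n15.lab = "nv"  ["nv"]
43. n15.mk = false  [A.depth == true]
44. n0.live = "nv"  [if A.depth then C.lab else "v"]
45. n0.lim = 21  [c.cnt - 2]
46. n0.sig = true  [not C.mk]
47. n0.off = true  [C.mk or A.depth]

"nv"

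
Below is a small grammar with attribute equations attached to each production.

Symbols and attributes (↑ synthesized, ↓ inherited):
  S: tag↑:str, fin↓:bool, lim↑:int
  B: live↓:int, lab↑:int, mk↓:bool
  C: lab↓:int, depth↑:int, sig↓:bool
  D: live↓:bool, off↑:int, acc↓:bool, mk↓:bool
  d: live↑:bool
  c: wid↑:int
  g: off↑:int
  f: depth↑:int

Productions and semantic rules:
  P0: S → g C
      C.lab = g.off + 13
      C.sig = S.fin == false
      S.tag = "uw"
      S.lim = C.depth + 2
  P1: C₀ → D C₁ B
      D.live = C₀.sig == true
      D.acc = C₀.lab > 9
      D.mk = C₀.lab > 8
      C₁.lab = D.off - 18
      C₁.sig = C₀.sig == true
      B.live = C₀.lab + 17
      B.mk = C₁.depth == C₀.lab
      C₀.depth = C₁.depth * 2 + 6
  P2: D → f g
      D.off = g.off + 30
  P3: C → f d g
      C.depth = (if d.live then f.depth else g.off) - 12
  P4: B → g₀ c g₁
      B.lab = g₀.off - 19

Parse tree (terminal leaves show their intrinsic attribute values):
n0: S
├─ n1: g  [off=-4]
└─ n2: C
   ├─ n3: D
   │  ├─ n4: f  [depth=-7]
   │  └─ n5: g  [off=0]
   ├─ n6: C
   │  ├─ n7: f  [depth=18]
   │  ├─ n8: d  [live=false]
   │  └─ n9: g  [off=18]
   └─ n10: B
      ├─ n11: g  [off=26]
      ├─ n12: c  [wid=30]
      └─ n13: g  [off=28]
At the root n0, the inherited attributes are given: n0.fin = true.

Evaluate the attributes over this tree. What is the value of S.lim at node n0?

20

1. n0.fin = true  [given at root]
2. n1.off = -4  [terminal]
3. n2.lab = 9  [g.off + 13]
4. n2.sig = false  [S.fin == false]
5. n3.live = false  [C₀.sig == true]
6. n3.acc = false  [C₀.lab > 9]
7. n3.mk = true  [C₀.lab > 8]
8. n4.depth = -7  [terminal]
9. n5.off = 0  [terminal]
10. n3.off = 30  [g.off + 30]
11. n6.lab = 12  [D.off - 18]
12. n6.sig = false  [C₀.sig == true]
13. n7.depth = 18  [terminal]
14. n8.live = false  [terminal]
15. n9.off = 18  [terminal]
16. n6.depth = 6  [(if d.live then f.depth else g.off) - 12]
17. n10.live = 26  [C₀.lab + 17]
18. n10.mk = false  [C₁.depth == C₀.lab]
19. n11.off = 26  [terminal]
20. n12.wid = 30  [terminal]
21. n13.off = 28  [terminal]
22. n10.lab = 7  [g₀.off - 19]
23. n2.depth = 18  [C₁.depth * 2 + 6]
24. n0.tag = "uw"  ["uw"]
25. n0.lim = 20  [C.depth + 2]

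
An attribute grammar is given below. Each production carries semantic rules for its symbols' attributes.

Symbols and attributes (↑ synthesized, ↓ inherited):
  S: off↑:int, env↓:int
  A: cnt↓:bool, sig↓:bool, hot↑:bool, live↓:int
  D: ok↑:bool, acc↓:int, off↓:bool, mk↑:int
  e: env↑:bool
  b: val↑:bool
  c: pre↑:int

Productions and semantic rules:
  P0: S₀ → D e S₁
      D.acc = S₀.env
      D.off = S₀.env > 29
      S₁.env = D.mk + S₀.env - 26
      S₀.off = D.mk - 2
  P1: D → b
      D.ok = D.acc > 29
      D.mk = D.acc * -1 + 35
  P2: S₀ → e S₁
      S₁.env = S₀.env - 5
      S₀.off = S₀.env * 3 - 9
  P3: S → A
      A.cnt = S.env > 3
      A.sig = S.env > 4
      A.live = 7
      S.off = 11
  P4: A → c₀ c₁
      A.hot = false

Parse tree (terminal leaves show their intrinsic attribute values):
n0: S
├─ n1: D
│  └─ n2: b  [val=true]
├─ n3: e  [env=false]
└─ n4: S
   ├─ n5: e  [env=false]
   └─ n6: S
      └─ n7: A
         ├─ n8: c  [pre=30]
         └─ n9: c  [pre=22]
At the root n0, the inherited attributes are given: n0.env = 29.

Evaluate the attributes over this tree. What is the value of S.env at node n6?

4

1. n0.env = 29  [given at root]
2. n1.acc = 29  [S₀.env]
3. n1.off = false  [S₀.env > 29]
4. n2.val = true  [terminal]
5. n1.ok = false  [D.acc > 29]
6. n1.mk = 6  [D.acc * -1 + 35]
7. n3.env = false  [terminal]
8. n4.env = 9  [D.mk + S₀.env - 26]
9. n5.env = false  [terminal]
10. n6.env = 4  [S₀.env - 5]
11. n7.cnt = true  [S.env > 3]
12. n7.sig = false  [S.env > 4]
13. n7.live = 7  [7]
14. n8.pre = 30  [terminal]
15. n9.pre = 22  [terminal]
16. n7.hot = false  [false]
17. n6.off = 11  [11]
18. n4.off = 18  [S₀.env * 3 - 9]
19. n0.off = 4  [D.mk - 2]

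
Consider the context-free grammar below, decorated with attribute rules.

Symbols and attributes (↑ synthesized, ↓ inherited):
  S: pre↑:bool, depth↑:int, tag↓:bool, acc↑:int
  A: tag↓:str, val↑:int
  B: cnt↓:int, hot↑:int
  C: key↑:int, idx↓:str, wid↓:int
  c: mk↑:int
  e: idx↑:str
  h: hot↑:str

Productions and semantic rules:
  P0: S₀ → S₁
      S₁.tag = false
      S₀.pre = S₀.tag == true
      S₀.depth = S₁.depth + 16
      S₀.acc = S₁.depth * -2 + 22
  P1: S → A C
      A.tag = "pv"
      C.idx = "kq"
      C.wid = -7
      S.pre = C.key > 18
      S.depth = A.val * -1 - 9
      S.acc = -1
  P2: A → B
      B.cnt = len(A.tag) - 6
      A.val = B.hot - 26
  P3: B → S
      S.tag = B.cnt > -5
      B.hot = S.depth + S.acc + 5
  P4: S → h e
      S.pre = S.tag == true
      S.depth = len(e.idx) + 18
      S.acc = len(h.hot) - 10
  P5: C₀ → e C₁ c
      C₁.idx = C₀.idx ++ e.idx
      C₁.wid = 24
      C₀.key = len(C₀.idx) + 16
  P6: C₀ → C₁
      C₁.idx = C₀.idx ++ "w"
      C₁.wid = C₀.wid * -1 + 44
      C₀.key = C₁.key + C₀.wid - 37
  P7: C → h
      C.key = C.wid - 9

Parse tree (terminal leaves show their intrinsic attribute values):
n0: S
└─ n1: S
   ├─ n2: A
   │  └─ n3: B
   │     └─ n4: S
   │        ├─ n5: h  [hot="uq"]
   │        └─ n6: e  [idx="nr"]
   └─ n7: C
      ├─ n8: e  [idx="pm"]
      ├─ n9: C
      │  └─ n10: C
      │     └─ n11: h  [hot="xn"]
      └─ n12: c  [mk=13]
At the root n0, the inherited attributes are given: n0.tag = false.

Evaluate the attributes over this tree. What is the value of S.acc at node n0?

22

1. n0.tag = false  [given at root]
2. n1.tag = false  [false]
3. n2.tag = "pv"  ["pv"]
4. n3.cnt = -4  [len(A.tag) - 6]
5. n4.tag = true  [B.cnt > -5]
6. n5.hot = "uq"  [terminal]
7. n6.idx = "nr"  [terminal]
8. n4.pre = true  [S.tag == true]
9. n4.depth = 20  [len(e.idx) + 18]
10. n4.acc = -8  [len(h.hot) - 10]
11. n3.hot = 17  [S.depth + S.acc + 5]
12. n2.val = -9  [B.hot - 26]
13. n7.idx = "kq"  ["kq"]
14. n7.wid = -7  [-7]
15. n8.idx = "pm"  [terminal]
16. n9.idx = "kqpm"  [C₀.idx ++ e.idx]
17. n9.wid = 24  [24]
18. n10.idx = "kqpmw"  [C₀.idx ++ "w"]
19. n10.wid = 20  [C₀.wid * -1 + 44]
20. n11.hot = "xn"  [terminal]
21. n10.key = 11  [C.wid - 9]
22. n9.key = -2  [C₁.key + C₀.wid - 37]
23. n12.mk = 13  [terminal]
24. n7.key = 18  [len(C₀.idx) + 16]
25. n1.pre = false  [C.key > 18]
26. n1.depth = 0  [A.val * -1 - 9]
27. n1.acc = -1  [-1]
28. n0.pre = false  [S₀.tag == true]
29. n0.depth = 16  [S₁.depth + 16]
30. n0.acc = 22  [S₁.depth * -2 + 22]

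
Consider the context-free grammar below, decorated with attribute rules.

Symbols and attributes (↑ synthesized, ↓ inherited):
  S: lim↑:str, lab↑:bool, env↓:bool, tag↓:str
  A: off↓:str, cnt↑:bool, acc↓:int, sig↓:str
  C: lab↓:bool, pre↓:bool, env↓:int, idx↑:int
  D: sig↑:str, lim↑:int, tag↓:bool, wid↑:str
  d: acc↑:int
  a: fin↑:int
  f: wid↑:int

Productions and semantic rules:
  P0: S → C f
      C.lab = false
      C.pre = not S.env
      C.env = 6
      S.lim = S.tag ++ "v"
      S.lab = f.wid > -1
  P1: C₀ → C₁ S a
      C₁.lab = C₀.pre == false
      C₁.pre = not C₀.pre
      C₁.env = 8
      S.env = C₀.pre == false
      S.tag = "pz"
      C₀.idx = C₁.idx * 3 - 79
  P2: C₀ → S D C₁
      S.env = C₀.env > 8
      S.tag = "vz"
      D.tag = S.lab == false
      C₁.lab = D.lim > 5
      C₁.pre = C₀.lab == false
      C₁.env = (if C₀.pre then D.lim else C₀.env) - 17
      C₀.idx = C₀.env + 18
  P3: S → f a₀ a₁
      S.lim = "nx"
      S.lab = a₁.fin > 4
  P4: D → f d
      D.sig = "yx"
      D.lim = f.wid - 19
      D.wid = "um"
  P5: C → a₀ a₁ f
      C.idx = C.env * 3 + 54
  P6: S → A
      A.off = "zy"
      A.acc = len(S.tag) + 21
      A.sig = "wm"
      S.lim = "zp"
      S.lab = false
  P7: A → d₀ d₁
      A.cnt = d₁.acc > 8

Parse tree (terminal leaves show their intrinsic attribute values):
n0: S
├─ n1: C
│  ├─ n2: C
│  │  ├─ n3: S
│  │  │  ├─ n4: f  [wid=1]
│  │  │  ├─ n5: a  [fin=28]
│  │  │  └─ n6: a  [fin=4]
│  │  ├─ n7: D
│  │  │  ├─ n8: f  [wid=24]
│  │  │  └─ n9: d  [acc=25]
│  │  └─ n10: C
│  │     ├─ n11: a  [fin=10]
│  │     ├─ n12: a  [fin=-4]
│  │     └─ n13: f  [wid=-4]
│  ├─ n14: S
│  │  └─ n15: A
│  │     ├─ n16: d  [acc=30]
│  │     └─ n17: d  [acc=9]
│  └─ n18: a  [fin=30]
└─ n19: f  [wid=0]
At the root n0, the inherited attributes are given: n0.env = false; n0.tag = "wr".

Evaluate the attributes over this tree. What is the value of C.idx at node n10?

1. n0.env = false  [given at root]
2. n0.tag = "wr"  [given at root]
3. n1.lab = false  [false]
4. n1.pre = true  [not S.env]
5. n1.env = 6  [6]
6. n2.lab = false  [C₀.pre == false]
7. n2.pre = false  [not C₀.pre]
8. n2.env = 8  [8]
9. n3.env = false  [C₀.env > 8]
10. n3.tag = "vz"  ["vz"]
11. n4.wid = 1  [terminal]
12. n5.fin = 28  [terminal]
13. n6.fin = 4  [terminal]
14. n3.lim = "nx"  ["nx"]
15. n3.lab = false  [a₁.fin > 4]
16. n7.tag = true  [S.lab == false]
17. n8.wid = 24  [terminal]
18. n9.acc = 25  [terminal]
19. n7.sig = "yx"  ["yx"]
20. n7.lim = 5  [f.wid - 19]
21. n7.wid = "um"  ["um"]
22. n10.lab = false  [D.lim > 5]
23. n10.pre = true  [C₀.lab == false]
24. n10.env = -9  [(if C₀.pre then D.lim else C₀.env) - 17]
25. n11.fin = 10  [terminal]
26. n12.fin = -4  [terminal]
27. n13.wid = -4  [terminal]
28. n10.idx = 27  [C.env * 3 + 54]
29. n2.idx = 26  [C₀.env + 18]
30. n14.env = false  [C₀.pre == false]
31. n14.tag = "pz"  ["pz"]
32. n15.off = "zy"  ["zy"]
33. n15.acc = 23  [len(S.tag) + 21]
34. n15.sig = "wm"  ["wm"]
35. n16.acc = 30  [terminal]
36. n17.acc = 9  [terminal]
37. n15.cnt = true  [d₁.acc > 8]
38. n14.lim = "zp"  ["zp"]
39. n14.lab = false  [false]
40. n18.fin = 30  [terminal]
41. n1.idx = -1  [C₁.idx * 3 - 79]
42. n19.wid = 0  [terminal]
43. n0.lim = "wrv"  [S.tag ++ "v"]
44. n0.lab = true  [f.wid > -1]

27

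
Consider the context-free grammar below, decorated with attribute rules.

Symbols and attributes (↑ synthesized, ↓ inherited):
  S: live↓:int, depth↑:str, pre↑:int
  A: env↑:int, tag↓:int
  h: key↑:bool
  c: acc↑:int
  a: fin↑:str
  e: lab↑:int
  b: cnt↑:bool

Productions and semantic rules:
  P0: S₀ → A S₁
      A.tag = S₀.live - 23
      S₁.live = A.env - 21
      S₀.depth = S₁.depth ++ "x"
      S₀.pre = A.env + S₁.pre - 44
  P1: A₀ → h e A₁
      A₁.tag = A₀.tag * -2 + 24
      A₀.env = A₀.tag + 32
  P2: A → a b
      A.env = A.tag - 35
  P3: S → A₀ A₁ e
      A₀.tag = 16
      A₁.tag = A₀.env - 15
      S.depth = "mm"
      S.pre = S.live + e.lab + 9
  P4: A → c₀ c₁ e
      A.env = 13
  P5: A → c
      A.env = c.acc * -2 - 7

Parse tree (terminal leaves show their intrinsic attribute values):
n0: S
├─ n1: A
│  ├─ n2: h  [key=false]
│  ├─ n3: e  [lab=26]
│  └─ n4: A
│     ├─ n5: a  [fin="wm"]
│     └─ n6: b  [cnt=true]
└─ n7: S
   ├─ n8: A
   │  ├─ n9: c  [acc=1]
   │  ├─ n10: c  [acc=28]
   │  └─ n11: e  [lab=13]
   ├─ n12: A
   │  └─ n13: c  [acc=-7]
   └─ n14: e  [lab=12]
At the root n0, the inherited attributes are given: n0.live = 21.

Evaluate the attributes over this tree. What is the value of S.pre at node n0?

1. n0.live = 21  [given at root]
2. n1.tag = -2  [S₀.live - 23]
3. n2.key = false  [terminal]
4. n3.lab = 26  [terminal]
5. n4.tag = 28  [A₀.tag * -2 + 24]
6. n5.fin = "wm"  [terminal]
7. n6.cnt = true  [terminal]
8. n4.env = -7  [A.tag - 35]
9. n1.env = 30  [A₀.tag + 32]
10. n7.live = 9  [A.env - 21]
11. n8.tag = 16  [16]
12. n9.acc = 1  [terminal]
13. n10.acc = 28  [terminal]
14. n11.lab = 13  [terminal]
15. n8.env = 13  [13]
16. n12.tag = -2  [A₀.env - 15]
17. n13.acc = -7  [terminal]
18. n12.env = 7  [c.acc * -2 - 7]
19. n14.lab = 12  [terminal]
20. n7.depth = "mm"  ["mm"]
21. n7.pre = 30  [S.live + e.lab + 9]
22. n0.depth = "mmx"  [S₁.depth ++ "x"]
23. n0.pre = 16  [A.env + S₁.pre - 44]

16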